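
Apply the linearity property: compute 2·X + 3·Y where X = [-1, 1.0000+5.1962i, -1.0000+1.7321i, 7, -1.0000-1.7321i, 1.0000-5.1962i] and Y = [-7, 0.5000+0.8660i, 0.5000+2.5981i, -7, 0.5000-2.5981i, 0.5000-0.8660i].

By linearity: DFT(2x + 3y) = 2·DFT(x) + 3·DFT(y)
= 2·[-1, 1.0000+5.1962i, -1.0000+1.7321i, 7, -1.0000-1.7321i, 1.0000-5.1962i] + 3·[-7, 0.5000+0.8660i, 0.5000+2.5981i, -7, 0.5000-2.5981i, 0.5000-0.8660i]

Computing element-wise:
Z[0] = 2·(-1) + 3·(-7) = -23
Z[1] = 2·(1.0000+5.1962i) + 3·(0.5000+0.8660i) = 3.5000+12.9904i
Z[2] = 2·(-1.0000+1.7321i) + 3·(0.5000+2.5981i) = -0.5000+11.2585i
Z[3] = 2·(7) + 3·(-7) = -7
Z[4] = 2·(-1.0000-1.7321i) + 3·(0.5000-2.5981i) = -0.5000-11.2585i
Z[5] = 2·(1.0000-5.1962i) + 3·(0.5000-0.8660i) = 3.5000-12.9904i

DFT(2x + 3y) = 2·X + 3·Y = [-23, 3.5000+12.9904i, -0.5000+11.2585i, -7, -0.5000-11.2585i, 3.5000-12.9904i]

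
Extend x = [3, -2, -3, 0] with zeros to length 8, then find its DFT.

Original 4-point DFT: [-2, 6+2i, 2, 6-2i]
Zero-padded 8-point DFT provides frequency interpolation.

DFT_8([x, 0, ...]) = [-2, 1.5858+4.4142i, 6+2i, 4.4142-1.5858i, 2, 4.4142+1.5858i, 6-2i, 1.5858-4.4142i]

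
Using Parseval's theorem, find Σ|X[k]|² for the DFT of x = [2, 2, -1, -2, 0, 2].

Parseval: Σ|x[n]|² = (1/N)Σ|X[k]|², so Σ|X[k]|² = N·Σ|x[n]|² = 6·17.0000

Σ|X[k]|² = N·Σ|x[n]|² = 6·17.0000 = 102.0000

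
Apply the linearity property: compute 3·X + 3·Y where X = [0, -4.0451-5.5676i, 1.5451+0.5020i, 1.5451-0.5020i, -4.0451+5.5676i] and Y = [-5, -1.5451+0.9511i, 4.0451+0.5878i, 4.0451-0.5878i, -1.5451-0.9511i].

By linearity: DFT(3x + 3y) = 3·DFT(x) + 3·DFT(y)
= 3·[0, -4.0451-5.5676i, 1.5451+0.5020i, 1.5451-0.5020i, -4.0451+5.5676i] + 3·[-5, -1.5451+0.9511i, 4.0451+0.5878i, 4.0451-0.5878i, -1.5451-0.9511i]

Computing element-wise:
Z[0] = 3·(0) + 3·(-5) = -15
Z[1] = 3·(-4.0451-5.5676i) + 3·(-1.5451+0.9511i) = -16.7706-13.8495i
Z[2] = 3·(1.5451+0.5020i) + 3·(4.0451+0.5878i) = 16.7706+3.2694i
Z[3] = 3·(1.5451-0.5020i) + 3·(4.0451-0.5878i) = 16.7706-3.2694i
Z[4] = 3·(-4.0451+5.5676i) + 3·(-1.5451-0.9511i) = -16.7706+13.8495i

DFT(3x + 3y) = 3·X + 3·Y = [-15, -16.7706-13.8495i, 16.7706+3.2694i, 16.7706-3.2694i, -16.7706+13.8495i]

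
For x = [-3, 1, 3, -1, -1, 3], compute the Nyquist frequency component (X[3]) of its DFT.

X[3] = Σ(n=0 to 5) x[n] · ω_6^(3n) where ω_6 = e^(-2πi/6)
= (-3)·ω_6^0 + (1)·ω_6^3 + (3)·ω_6^6 + (-1)·ω_6^9 + (-1)·ω_6^12 + (3)·ω_6^15

X[3] = -4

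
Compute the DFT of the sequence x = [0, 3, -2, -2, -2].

X[k] = Σ(n=0 to 4) x[n] · ω_5^(nk)
where ω_5 = e^(-2πi/5)

Computing each X[k]:
X[0] = -3
X[1] = 3.5451-4.7553i
X[2] = -2.0451-2.9389i
X[3] = -2.0451+2.9389i
X[4] = 3.5451+4.7553i

X = [-3, 3.5451-4.7553i, -2.0451-2.9389i, -2.0451+2.9389i, 3.5451+4.7553i]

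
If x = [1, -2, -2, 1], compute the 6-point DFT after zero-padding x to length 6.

Original 4-point DFT: [-2, 3+3i, 0, 3-3i]
Zero-padded 6-point DFT provides frequency interpolation.

DFT_6([x, 0, ...]) = [-2, 3.4641i, 4, 0, 4, -3.4641i]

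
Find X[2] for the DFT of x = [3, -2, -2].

X[2] = Σ(n=0 to 2) x[n] · ω_3^(2n) where ω_3 = e^(-2πi/3)
= (3)·ω_3^0 + (-2)·ω_3^2 + (-2)·ω_3^4

X[2] = 5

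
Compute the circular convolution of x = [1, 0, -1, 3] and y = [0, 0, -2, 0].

(x ⊛ y)[n] = Σ(m=0 to 3) x[m] · y[(n-m) mod 4]

Computing each output sample:
(x ⊛ y)[0] = 2
(x ⊛ y)[1] = -6
(x ⊛ y)[2] = -2
(x ⊛ y)[3] = 0

x ⊛ y = [2, -6, -2, 0]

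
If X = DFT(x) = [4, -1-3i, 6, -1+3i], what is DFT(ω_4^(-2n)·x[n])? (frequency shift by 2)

Modulation property: DFT(ω_4^(-2n)·x[n]) = X[(k-2) mod 4], so circularly shift X by 2 positions.

X[k-2] = [6, -1+3i, 4, -1-3i]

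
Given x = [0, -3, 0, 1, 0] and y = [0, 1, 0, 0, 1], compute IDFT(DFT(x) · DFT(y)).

(x ⊛ y)[n] = Σ(m=0 to 4) x[m] · y[(n-m) mod 5]

Computing each output sample:
(x ⊛ y)[0] = -3
(x ⊛ y)[1] = 0
(x ⊛ y)[2] = -2
(x ⊛ y)[3] = 0
(x ⊛ y)[4] = 1

x ⊛ y = [-3, 0, -2, 0, 1]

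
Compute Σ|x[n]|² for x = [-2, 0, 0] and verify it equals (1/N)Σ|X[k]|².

Time domain:
Σ|x[n]|² = |-2|² + |0|² + |0|² = 4.0000

Frequency domain:
(1/3)Σ|X[k]|² = (1/3)(|-2|² + |-2|² + |-2|²) = (1/3)·12.0000 = 4.0000

Both sides agree, confirming Parseval's theorem.

Σ|x[n]|² = (1/N)Σ|X[k]|² = 4.0000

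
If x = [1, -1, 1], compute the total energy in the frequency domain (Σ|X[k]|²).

Parseval: Σ|x[n]|² = (1/N)Σ|X[k]|², so Σ|X[k]|² = N·Σ|x[n]|² = 3·3.0000

Σ|X[k]|² = N·Σ|x[n]|² = 3·3.0000 = 9.0000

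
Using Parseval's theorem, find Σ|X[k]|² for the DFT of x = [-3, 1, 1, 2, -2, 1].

Parseval: Σ|x[n]|² = (1/N)Σ|X[k]|², so Σ|X[k]|² = N·Σ|x[n]|² = 6·20.0000

Σ|X[k]|² = N·Σ|x[n]|² = 6·20.0000 = 120.0000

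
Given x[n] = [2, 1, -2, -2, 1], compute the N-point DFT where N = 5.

X[k] = Σ(n=0 to 4) x[n] · ω_5^(nk)
where ω_5 = e^(-2πi/5)

Computing each X[k]:
X[0] = 0
X[1] = 5.8541
X[2] = -0.8541
X[3] = -0.8541
X[4] = 5.8541

X = [0, 5.8541, -0.8541, -0.8541, 5.8541]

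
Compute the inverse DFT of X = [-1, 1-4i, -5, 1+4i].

x[n] = (1/4) Σ(k=0 to 3) X[k] · e^(2πikn/4)

Computing each x[n]:
x[0] = -1
x[1] = 3
x[2] = -2
x[3] = -1

x = [-1, 3, -2, -1]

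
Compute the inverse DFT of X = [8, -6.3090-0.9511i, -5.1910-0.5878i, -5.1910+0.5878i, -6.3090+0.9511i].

x[n] = (1/5) Σ(k=0 to 4) X[k] · e^(2πikn/5)

Computing each x[n]:
x[0] = -3
x[1] = 3
x[2] = 3
x[3] = 3
x[4] = 2

x = [-3, 3, 3, 3, 2]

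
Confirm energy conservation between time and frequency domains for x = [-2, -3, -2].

Time domain:
Σ|x[n]|² = |-2|² + |-3|² + |-2|² = 17.0000

Frequency domain:
(1/3)Σ|X[k]|² = (1/3)(|-7|² + |0.5000+0.8660i|² + |0.5000-0.8660i|²) = (1/3)·51.0000 = 17.0000

Both sides agree, confirming Parseval's theorem.

Σ|x[n]|² = (1/N)Σ|X[k]|² = 17.0000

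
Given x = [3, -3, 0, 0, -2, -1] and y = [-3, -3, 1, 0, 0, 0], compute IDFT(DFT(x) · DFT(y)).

(x ⊛ y)[n] = Σ(m=0 to 5) x[m] · y[(n-m) mod 6]

Computing each output sample:
(x ⊛ y)[0] = -8
(x ⊛ y)[1] = -1
(x ⊛ y)[2] = 12
(x ⊛ y)[3] = -3
(x ⊛ y)[4] = 6
(x ⊛ y)[5] = 9

x ⊛ y = [-8, -1, 12, -3, 6, 9]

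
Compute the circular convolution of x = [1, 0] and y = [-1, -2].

(x ⊛ y)[n] = Σ(m=0 to 1) x[m] · y[(n-m) mod 2]

Computing each output sample:
(x ⊛ y)[0] = -1
(x ⊛ y)[1] = -2

x ⊛ y = [-1, -2]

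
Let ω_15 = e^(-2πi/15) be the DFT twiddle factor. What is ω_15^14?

ω_15^14 = e^(-2πi·14/15)
= cos(-2π·14/15) + i·sin(-2π·14/15)
= cos(-28π/15) + i·sin(-28π/15)

ω_15^14 = cos(-28π/15) + i·sin(-28π/15) = 0.9135+0.4067i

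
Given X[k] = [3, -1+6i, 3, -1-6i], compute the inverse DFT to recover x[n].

x[n] = (1/4) Σ(k=0 to 3) X[k] · e^(2πikn/4)

Computing each x[n]:
x[0] = 1
x[1] = -3
x[2] = 2
x[3] = 3

x = [1, -3, 2, 3]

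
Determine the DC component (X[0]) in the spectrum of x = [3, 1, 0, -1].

X[0] = Σ(n=0 to 3) x[n] · ω_4^0 = Σ x[n]
= (3) + (1) + (0) + (-1)

X[0] = 3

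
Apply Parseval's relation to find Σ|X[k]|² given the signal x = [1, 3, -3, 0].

Parseval: Σ|x[n]|² = (1/N)Σ|X[k]|², so Σ|X[k]|² = N·Σ|x[n]|² = 4·19.0000

Σ|X[k]|² = N·Σ|x[n]|² = 4·19.0000 = 76.0000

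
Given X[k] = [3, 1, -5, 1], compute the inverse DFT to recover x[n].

x[n] = (1/4) Σ(k=0 to 3) X[k] · e^(2πikn/4)

Computing each x[n]:
x[0] = 0
x[1] = 2
x[2] = -1
x[3] = 2

x = [0, 2, -1, 2]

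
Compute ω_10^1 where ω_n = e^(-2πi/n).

ω_10^1 = e^(-2πi·1/10)
= cos(-2π·1/10) + i·sin(-2π·1/10)
= cos(-2π/10) + i·sin(-2π/10)

ω_10^1 = cos(-2π/10) + i·sin(-2π/10) = 0.8090-0.5878i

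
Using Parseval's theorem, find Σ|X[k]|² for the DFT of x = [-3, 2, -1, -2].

Parseval: Σ|x[n]|² = (1/N)Σ|X[k]|², so Σ|X[k]|² = N·Σ|x[n]|² = 4·18.0000

Σ|X[k]|² = N·Σ|x[n]|² = 4·18.0000 = 72.0000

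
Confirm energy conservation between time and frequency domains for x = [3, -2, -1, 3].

Time domain:
Σ|x[n]|² = |3|² + |-2|² + |-1|² + |3|² = 23.0000

Frequency domain:
(1/4)Σ|X[k]|² = (1/4)(|3|² + |4+5i|² + |1|² + |4-5i|²) = (1/4)·92.0000 = 23.0000

Both sides agree, confirming Parseval's theorem.

Σ|x[n]|² = (1/N)Σ|X[k]|² = 23.0000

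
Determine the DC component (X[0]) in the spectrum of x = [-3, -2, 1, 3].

X[0] = Σ(n=0 to 3) x[n] · ω_4^0 = Σ x[n]
= (-3) + (-2) + (1) + (3)

X[0] = -1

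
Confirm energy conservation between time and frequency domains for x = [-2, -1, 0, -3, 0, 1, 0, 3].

Time domain:
Σ|x[n]|² = |-2|² + |-1|² + |0|² + |-3|² + |0|² + |1|² + |0|² + |3|² = 24.0000

Frequency domain:
(1/8)Σ|X[k]|² = (1/8)(|-2|² + |0.8284+5.6569i|² + |-2|² + |-4.8284+5.6569i|² + |-2|² + |-4.8284-5.6569i|² + |-2|² + |0.8284-5.6569i|²) = (1/8)·192.0000 = 24.0000

Both sides agree, confirming Parseval's theorem.

Σ|x[n]|² = (1/N)Σ|X[k]|² = 24.0000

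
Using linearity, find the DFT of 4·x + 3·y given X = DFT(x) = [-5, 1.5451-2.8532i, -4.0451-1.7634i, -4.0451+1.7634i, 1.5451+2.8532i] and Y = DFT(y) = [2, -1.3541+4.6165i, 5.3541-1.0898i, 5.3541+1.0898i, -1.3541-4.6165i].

By linearity: DFT(4x + 3y) = 4·DFT(x) + 3·DFT(y)
= 4·[-5, 1.5451-2.8532i, -4.0451-1.7634i, -4.0451+1.7634i, 1.5451+2.8532i] + 3·[2, -1.3541+4.6165i, 5.3541-1.0898i, 5.3541+1.0898i, -1.3541-4.6165i]

Computing element-wise:
Z[0] = 4·(-5) + 3·(2) = -14
Z[1] = 4·(1.5451-2.8532i) + 3·(-1.3541+4.6165i) = 2.1181+2.4367i
Z[2] = 4·(-4.0451-1.7634i) + 3·(5.3541-1.0898i) = -0.1181-10.3230i
Z[3] = 4·(-4.0451+1.7634i) + 3·(5.3541+1.0898i) = -0.1181+10.3230i
Z[4] = 4·(1.5451+2.8532i) + 3·(-1.3541-4.6165i) = 2.1181-2.4367i

DFT(4x + 3y) = 4·X + 3·Y = [-14, 2.1181+2.4367i, -0.1181-10.3230i, -0.1181+10.3230i, 2.1181-2.4367i]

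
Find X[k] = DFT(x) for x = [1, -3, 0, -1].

X[k] = Σ(n=0 to 3) x[n] · ω_4^(nk)
where ω_4 = e^(-2πi/4)

Computing each X[k]:
X[0] = -3
X[1] = 1+2i
X[2] = 5
X[3] = 1-2i

X = [-3, 1+2i, 5, 1-2i]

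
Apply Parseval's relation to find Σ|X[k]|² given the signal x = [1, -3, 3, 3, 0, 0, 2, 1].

Parseval: Σ|x[n]|² = (1/N)Σ|X[k]|², so Σ|X[k]|² = N·Σ|x[n]|² = 8·33.0000

Σ|X[k]|² = N·Σ|x[n]|² = 8·33.0000 = 264.0000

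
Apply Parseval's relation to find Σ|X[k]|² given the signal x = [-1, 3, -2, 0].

Parseval: Σ|x[n]|² = (1/N)Σ|X[k]|², so Σ|X[k]|² = N·Σ|x[n]|² = 4·14.0000

Σ|X[k]|² = N·Σ|x[n]|² = 4·14.0000 = 56.0000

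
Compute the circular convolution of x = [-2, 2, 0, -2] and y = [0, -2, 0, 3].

(x ⊛ y)[n] = Σ(m=0 to 3) x[m] · y[(n-m) mod 4]

Computing each output sample:
(x ⊛ y)[0] = 10
(x ⊛ y)[1] = 4
(x ⊛ y)[2] = -10
(x ⊛ y)[3] = -6

x ⊛ y = [10, 4, -10, -6]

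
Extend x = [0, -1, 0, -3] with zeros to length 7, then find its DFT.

Original 4-point DFT: [-4, -2i, 4, 2i]
Zero-padded 7-point DFT provides frequency interpolation.

DFT_7([x, 0, ...]) = [-4, 2.0794+2.0835i, -1.6479-1.3706i, 1.5685+3.3587i, 1.5685-3.3587i, -1.6479+1.3706i, 2.0794-2.0835i]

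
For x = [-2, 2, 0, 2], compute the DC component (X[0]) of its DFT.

X[0] = Σ(n=0 to 3) x[n] · ω_4^0 = Σ x[n]
= (-2) + (2) + (0) + (2)

X[0] = 2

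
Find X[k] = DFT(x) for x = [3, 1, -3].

X[k] = Σ(n=0 to 2) x[n] · ω_3^(nk)
where ω_3 = e^(-2πi/3)

Computing each X[k]:
X[0] = 1
X[1] = 4.0000-3.4641i
X[2] = 4.0000+3.4641i

X = [1, 4.0000-3.4641i, 4.0000+3.4641i]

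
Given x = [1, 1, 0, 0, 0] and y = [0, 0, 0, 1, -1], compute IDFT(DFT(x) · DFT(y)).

(x ⊛ y)[n] = Σ(m=0 to 4) x[m] · y[(n-m) mod 5]

Computing each output sample:
(x ⊛ y)[0] = -1
(x ⊛ y)[1] = 0
(x ⊛ y)[2] = 0
(x ⊛ y)[3] = 1
(x ⊛ y)[4] = 0

x ⊛ y = [-1, 0, 0, 1, 0]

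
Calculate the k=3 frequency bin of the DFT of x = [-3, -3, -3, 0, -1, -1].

X[3] = Σ(n=0 to 5) x[n] · ω_6^(3n) where ω_6 = e^(-2πi/6)
= (-3)·ω_6^0 + (-3)·ω_6^3 + (-3)·ω_6^6 + (0)·ω_6^9 + (-1)·ω_6^12 + (-1)·ω_6^15

X[3] = -3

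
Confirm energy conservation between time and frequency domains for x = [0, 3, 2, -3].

Time domain:
Σ|x[n]|² = |0|² + |3|² + |2|² + |-3|² = 22.0000

Frequency domain:
(1/4)Σ|X[k]|² = (1/4)(|2|² + |-2-6i|² + |2|² + |-2+6i|²) = (1/4)·88.0000 = 22.0000

Both sides agree, confirming Parseval's theorem.

Σ|x[n]|² = (1/N)Σ|X[k]|² = 22.0000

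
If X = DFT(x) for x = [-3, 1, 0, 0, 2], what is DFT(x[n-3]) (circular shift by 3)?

Time shift by 3: X_shifted[k] = ω_5^(3k) · X[k]
Shifted x = [0, 0, 2, -3, 1]

DFT(x[n-3]) = [0, 1.1180-1.9879i, -1.1180+5.3431i, -1.1180-5.3431i, 1.1180+1.9879i]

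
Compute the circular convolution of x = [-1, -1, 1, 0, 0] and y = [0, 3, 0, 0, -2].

(x ⊛ y)[n] = Σ(m=0 to 4) x[m] · y[(n-m) mod 5]

Computing each output sample:
(x ⊛ y)[0] = 2
(x ⊛ y)[1] = -5
(x ⊛ y)[2] = -3
(x ⊛ y)[3] = 3
(x ⊛ y)[4] = 2

x ⊛ y = [2, -5, -3, 3, 2]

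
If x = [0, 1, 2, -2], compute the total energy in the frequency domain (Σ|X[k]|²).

Parseval: Σ|x[n]|² = (1/N)Σ|X[k]|², so Σ|X[k]|² = N·Σ|x[n]|² = 4·9.0000

Σ|X[k]|² = N·Σ|x[n]|² = 4·9.0000 = 36.0000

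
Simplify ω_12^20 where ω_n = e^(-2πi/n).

Since ω_12^12 = 1, powers reduce modulo 12.
20 mod 12 = 8
So ω_12^20 = ω_12^8 = e^(-2πi·8/12)

ω_12^20 = ω_12^8 = -0.5000+0.8660i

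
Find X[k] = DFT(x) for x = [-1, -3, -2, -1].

X[k] = Σ(n=0 to 3) x[n] · ω_4^(nk)
where ω_4 = e^(-2πi/4)

Computing each X[k]:
X[0] = -7
X[1] = 1+2i
X[2] = 1
X[3] = 1-2i

X = [-7, 1+2i, 1, 1-2i]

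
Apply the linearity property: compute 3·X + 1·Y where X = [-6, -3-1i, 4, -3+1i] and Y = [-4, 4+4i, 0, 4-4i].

By linearity: DFT(3x + 1y) = 3·DFT(x) + 1·DFT(y)
= 3·[-6, -3-1i, 4, -3+1i] + 1·[-4, 4+4i, 0, 4-4i]

Computing element-wise:
Z[0] = 3·(-6) + 1·(-4) = -22
Z[1] = 3·(-3-1i) + 1·(4+4i) = -5+1i
Z[2] = 3·(4) + 1·(0) = 12
Z[3] = 3·(-3+1i) + 1·(4-4i) = -5-1i

DFT(3x + 1y) = 3·X + 1·Y = [-22, -5+1i, 12, -5-1i]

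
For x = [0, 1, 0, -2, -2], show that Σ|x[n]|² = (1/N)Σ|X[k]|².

Time domain:
Σ|x[n]|² = |0|² + |1|² + |0|² + |-2|² + |-2|² = 9.0000

Frequency domain:
(1/5)Σ|X[k]|² = (1/5)(|-3|² + |1.3090-4.0287i|² + |0.1910+0.1388i|² + |0.1910-0.1388i|² + |1.3090+4.0287i|²) = (1/5)·45.0000 = 9.0000

Both sides agree, confirming Parseval's theorem.

Σ|x[n]|² = (1/N)Σ|X[k]|² = 9.0000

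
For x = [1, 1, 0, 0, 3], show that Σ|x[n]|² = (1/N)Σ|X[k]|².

Time domain:
Σ|x[n]|² = |1|² + |1|² + |0|² + |0|² + |3|² = 11.0000

Frequency domain:
(1/5)Σ|X[k]|² = (1/5)(|5|² + |2.2361+1.9021i|² + |-2.2361+1.1756i|² + |-2.2361-1.1756i|² + |2.2361-1.9021i|²) = (1/5)·55.0000 = 11.0000

Both sides agree, confirming Parseval's theorem.

Σ|x[n]|² = (1/N)Σ|X[k]|² = 11.0000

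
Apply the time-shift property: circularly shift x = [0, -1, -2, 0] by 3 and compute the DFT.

Time shift by 3: X_shifted[k] = ω_4^(3k) · X[k]
Shifted x = [-1, -2, 0, 0]

DFT(x[n-3]) = [-3, -1+2i, 1, -1-2i]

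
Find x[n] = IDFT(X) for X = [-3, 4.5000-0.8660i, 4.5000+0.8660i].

x[n] = (1/3) Σ(k=0 to 2) X[k] · e^(2πikn/3)

Computing each x[n]:
x[0] = 2
x[1] = -2
x[2] = -3

x = [2, -2, -3]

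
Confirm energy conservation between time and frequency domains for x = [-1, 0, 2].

Time domain:
Σ|x[n]|² = |-1|² + |0|² + |2|² = 5.0000

Frequency domain:
(1/3)Σ|X[k]|² = (1/3)(|1|² + |-2.0000+1.7321i|² + |-2.0000-1.7321i|²) = (1/3)·15.0000 = 5.0000

Both sides agree, confirming Parseval's theorem.

Σ|x[n]|² = (1/N)Σ|X[k]|² = 5.0000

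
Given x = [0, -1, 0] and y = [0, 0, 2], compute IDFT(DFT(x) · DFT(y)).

(x ⊛ y)[n] = Σ(m=0 to 2) x[m] · y[(n-m) mod 3]

Computing each output sample:
(x ⊛ y)[0] = -2
(x ⊛ y)[1] = 0
(x ⊛ y)[2] = 0

x ⊛ y = [-2, 0, 0]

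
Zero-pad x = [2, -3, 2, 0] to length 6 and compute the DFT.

Original 4-point DFT: [1, 3i, 7, -3i]
Zero-padded 6-point DFT provides frequency interpolation.

DFT_6([x, 0, ...]) = [1, -0.5000+0.8660i, 2.5000+4.3301i, 7, 2.5000-4.3301i, -0.5000-0.8660i]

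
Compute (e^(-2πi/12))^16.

Since ω_12^12 = 1, powers reduce modulo 12.
16 mod 12 = 4
So ω_12^16 = ω_12^4 = e^(-2πi·4/12)

ω_12^16 = ω_12^4 = -0.5000-0.8660i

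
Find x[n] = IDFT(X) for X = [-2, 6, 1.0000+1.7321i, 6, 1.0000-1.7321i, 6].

x[n] = (1/6) Σ(k=0 to 5) X[k] · e^(2πikn/6)

Computing each x[n]:
x[0] = 3
x[1] = -1
x[2] = 0
x[3] = -3
x[4] = -1
x[5] = 0

x = [3, -1, 0, -3, -1, 0]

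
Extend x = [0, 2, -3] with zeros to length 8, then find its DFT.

Original 3-point DFT: [-1, 0.5000-4.3301i, 0.5000+4.3301i]
Zero-padded 8-point DFT provides frequency interpolation.

DFT_8([x, 0, ...]) = [-1, 1.4142+1.5858i, 3-2i, -1.4142-4.4142i, -5, -1.4142+4.4142i, 3+2i, 1.4142-1.5858i]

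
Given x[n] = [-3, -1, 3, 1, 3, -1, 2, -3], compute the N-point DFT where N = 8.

X[k] = Σ(n=0 to 7) x[n] · ω_8^(nk)
where ω_8 = e^(-2πi/8)

Computing each X[k]:
X[0] = 1
X[1] = -8.8284-3.8284i
X[2] = -5
X[3] = -3.1716-1.8284i
X[4] = 9
X[5] = -3.1716+1.8284i
X[6] = -5
X[7] = -8.8284+3.8284i

X = [1, -8.8284-3.8284i, -5, -3.1716-1.8284i, 9, -3.1716+1.8284i, -5, -8.8284+3.8284i]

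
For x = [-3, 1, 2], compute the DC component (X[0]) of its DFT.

X[0] = Σ(n=0 to 2) x[n] · ω_3^0 = Σ x[n]
= (-3) + (1) + (2)

X[0] = 0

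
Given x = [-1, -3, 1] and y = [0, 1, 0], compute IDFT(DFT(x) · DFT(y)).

(x ⊛ y)[n] = Σ(m=0 to 2) x[m] · y[(n-m) mod 3]

Computing each output sample:
(x ⊛ y)[0] = 1
(x ⊛ y)[1] = -1
(x ⊛ y)[2] = -3

x ⊛ y = [1, -1, -3]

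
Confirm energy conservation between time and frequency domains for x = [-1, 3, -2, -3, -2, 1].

Time domain:
Σ|x[n]|² = |-1|² + |3|² + |-2|² + |-3|² + |-2|² + |1|² = 28.0000

Frequency domain:
(1/6)Σ|X[k]|² = (1/6)(|-4|² + |6.0000-1.7321i|² + |-4.0000-1.7321i|² + |-6|² + |-4.0000+1.7321i|² + |6.0000+1.7321i|²) = (1/6)·168.0000 = 28.0000

Both sides agree, confirming Parseval's theorem.

Σ|x[n]|² = (1/N)Σ|X[k]|² = 28.0000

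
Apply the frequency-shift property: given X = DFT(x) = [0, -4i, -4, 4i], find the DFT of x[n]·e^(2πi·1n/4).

Modulation property: DFT(ω_4^(-1n)·x[n]) = X[(k-1) mod 4], so circularly shift X by 1 positions.

X[k-1] = [4i, 0, -4i, -4]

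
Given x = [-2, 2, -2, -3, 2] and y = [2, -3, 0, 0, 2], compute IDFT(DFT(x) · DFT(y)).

(x ⊛ y)[n] = Σ(m=0 to 4) x[m] · y[(n-m) mod 5]

Computing each output sample:
(x ⊛ y)[0] = -6
(x ⊛ y)[1] = 6
(x ⊛ y)[2] = -16
(x ⊛ y)[3] = 4
(x ⊛ y)[4] = 9

x ⊛ y = [-6, 6, -16, 4, 9]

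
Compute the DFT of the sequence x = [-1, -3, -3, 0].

X[k] = Σ(n=0 to 3) x[n] · ω_4^(nk)
where ω_4 = e^(-2πi/4)

Computing each X[k]:
X[0] = -7
X[1] = 2+3i
X[2] = -1
X[3] = 2-3i

X = [-7, 2+3i, -1, 2-3i]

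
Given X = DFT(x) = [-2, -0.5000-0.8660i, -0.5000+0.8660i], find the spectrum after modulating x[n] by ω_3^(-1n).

Modulation property: DFT(ω_3^(-1n)·x[n]) = X[(k-1) mod 3], so circularly shift X by 1 positions.

X[k-1] = [-0.5000+0.8660i, -2, -0.5000-0.8660i]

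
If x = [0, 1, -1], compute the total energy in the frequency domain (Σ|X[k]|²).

Parseval: Σ|x[n]|² = (1/N)Σ|X[k]|², so Σ|X[k]|² = N·Σ|x[n]|² = 3·2.0000

Σ|X[k]|² = N·Σ|x[n]|² = 3·2.0000 = 6.0000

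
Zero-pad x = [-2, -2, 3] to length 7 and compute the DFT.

Original 3-point DFT: [-1, -2.5000+4.3301i, -2.5000-4.3301i]
Zero-padded 7-point DFT provides frequency interpolation.

DFT_7([x, 0, ...]) = [-1, -3.9145-1.3611i, -4.2579+3.2515i, 1.6724+3.2133i, 1.6724-3.2133i, -4.2579-3.2515i, -3.9145+1.3611i]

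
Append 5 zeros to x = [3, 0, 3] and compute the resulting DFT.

Original 3-point DFT: [6, 1.5000+2.5981i, 1.5000-2.5981i]
Zero-padded 8-point DFT provides frequency interpolation.

DFT_8([x, 0, ...]) = [6, 3-3i, 0, 3+3i, 6, 3-3i, 0, 3+3i]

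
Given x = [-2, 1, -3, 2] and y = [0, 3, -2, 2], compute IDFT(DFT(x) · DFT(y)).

(x ⊛ y)[n] = Σ(m=0 to 3) x[m] · y[(n-m) mod 4]

Computing each output sample:
(x ⊛ y)[0] = 14
(x ⊛ y)[1] = -16
(x ⊛ y)[2] = 11
(x ⊛ y)[3] = -15

x ⊛ y = [14, -16, 11, -15]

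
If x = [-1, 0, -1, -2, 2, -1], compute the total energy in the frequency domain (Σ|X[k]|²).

Parseval: Σ|x[n]|² = (1/N)Σ|X[k]|², so Σ|X[k]|² = N·Σ|x[n]|² = 6·11.0000

Σ|X[k]|² = N·Σ|x[n]|² = 6·11.0000 = 66.0000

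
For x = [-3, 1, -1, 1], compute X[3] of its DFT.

X[3] = Σ(n=0 to 3) x[n] · ω_4^(3n) where ω_4 = e^(-2πi/4)
= (-3)·ω_4^0 + (1)·ω_4^3 + (-1)·ω_4^6 + (1)·ω_4^9

X[3] = -2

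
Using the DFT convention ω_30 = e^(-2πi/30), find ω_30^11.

ω_30^11 = e^(-2πi·11/30)
= cos(-2π·11/30) + i·sin(-2π·11/30)
= cos(-22π/30) + i·sin(-22π/30)

ω_30^11 = cos(-22π/30) + i·sin(-22π/30) = -0.6691-0.7431i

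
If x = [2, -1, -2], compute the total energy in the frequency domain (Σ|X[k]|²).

Parseval: Σ|x[n]|² = (1/N)Σ|X[k]|², so Σ|X[k]|² = N·Σ|x[n]|² = 3·9.0000

Σ|X[k]|² = N·Σ|x[n]|² = 3·9.0000 = 27.0000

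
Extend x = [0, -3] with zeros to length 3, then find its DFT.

Original 2-point DFT: [-3, 3]
Zero-padded 3-point DFT provides frequency interpolation.

DFT_3([x, 0, ...]) = [-3, 1.5000+2.5981i, 1.5000-2.5981i]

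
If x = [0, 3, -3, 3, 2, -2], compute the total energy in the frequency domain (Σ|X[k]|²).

Parseval: Σ|x[n]|² = (1/N)Σ|X[k]|², so Σ|X[k]|² = N·Σ|x[n]|² = 6·35.0000

Σ|X[k]|² = N·Σ|x[n]|² = 6·35.0000 = 210.0000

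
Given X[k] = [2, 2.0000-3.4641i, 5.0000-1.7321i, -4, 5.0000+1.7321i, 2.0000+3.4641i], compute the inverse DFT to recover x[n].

x[n] = (1/6) Σ(k=0 to 5) X[k] · e^(2πikn/6)

Computing each x[n]:
x[0] = 2
x[1] = 2
x[2] = -1
x[3] = 2
x[4] = -2
x[5] = -1

x = [2, 2, -1, 2, -2, -1]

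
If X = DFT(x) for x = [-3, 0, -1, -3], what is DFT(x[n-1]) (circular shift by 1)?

Time shift by 1: X_shifted[k] = ω_4^(1k) · X[k]
Shifted x = [-3, -3, 0, -1]

DFT(x[n-1]) = [-7, -3+2i, 1, -3-2i]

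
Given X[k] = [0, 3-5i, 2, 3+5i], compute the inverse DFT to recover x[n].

x[n] = (1/4) Σ(k=0 to 3) X[k] · e^(2πikn/4)

Computing each x[n]:
x[0] = 2
x[1] = 2
x[2] = -1
x[3] = -3

x = [2, 2, -1, -3]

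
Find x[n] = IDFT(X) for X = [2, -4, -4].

x[n] = (1/3) Σ(k=0 to 2) X[k] · e^(2πikn/3)

Computing each x[n]:
x[0] = -2
x[1] = 2
x[2] = 2

x = [-2, 2, 2]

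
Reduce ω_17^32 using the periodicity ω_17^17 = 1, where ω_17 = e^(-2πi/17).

Since ω_17^17 = 1, powers reduce modulo 17.
32 mod 17 = 15
So ω_17^32 = ω_17^15 = e^(-2πi·15/17)

ω_17^32 = ω_17^15 = 0.7390+0.6737i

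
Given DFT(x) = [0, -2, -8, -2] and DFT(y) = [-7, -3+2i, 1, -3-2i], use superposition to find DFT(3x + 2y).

By linearity: DFT(3x + 2y) = 3·DFT(x) + 2·DFT(y)
= 3·[0, -2, -8, -2] + 2·[-7, -3+2i, 1, -3-2i]

Computing element-wise:
Z[0] = 3·(0) + 2·(-7) = -14
Z[1] = 3·(-2) + 2·(-3+2i) = -12+4i
Z[2] = 3·(-8) + 2·(1) = -22
Z[3] = 3·(-2) + 2·(-3-2i) = -12-4i

DFT(3x + 2y) = 3·X + 2·Y = [-14, -12+4i, -22, -12-4i]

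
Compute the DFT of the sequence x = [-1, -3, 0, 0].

X[k] = Σ(n=0 to 3) x[n] · ω_4^(nk)
where ω_4 = e^(-2πi/4)

Computing each X[k]:
X[0] = -4
X[1] = -1+3i
X[2] = 2
X[3] = -1-3i

X = [-4, -1+3i, 2, -1-3i]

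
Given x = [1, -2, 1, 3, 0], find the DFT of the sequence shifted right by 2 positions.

Time shift by 2: X_shifted[k] = ω_5^(2k) · X[k]
Shifted x = [3, 0, 1, -2, 1]

DFT(x[n-2]) = [3, 4.1180-0.8123i, 1.8820+3.4410i, 1.8820-3.4410i, 4.1180+0.8123i]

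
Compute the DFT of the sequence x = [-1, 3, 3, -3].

X[k] = Σ(n=0 to 3) x[n] · ω_4^(nk)
where ω_4 = e^(-2πi/4)

Computing each X[k]:
X[0] = 2
X[1] = -4-6i
X[2] = 2
X[3] = -4+6i

X = [2, -4-6i, 2, -4+6i]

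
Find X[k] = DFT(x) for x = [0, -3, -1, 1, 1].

X[k] = Σ(n=0 to 4) x[n] · ω_5^(nk)
where ω_5 = e^(-2πi/5)

Computing each X[k]:
X[0] = -2
X[1] = -0.6180+4.9798i
X[2] = 1.6180+0.4490i
X[3] = 1.6180-0.4490i
X[4] = -0.6180-4.9798i

X = [-2, -0.6180+4.9798i, 1.6180+0.4490i, 1.6180-0.4490i, -0.6180-4.9798i]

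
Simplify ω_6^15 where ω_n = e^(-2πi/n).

Since ω_6^6 = 1, powers reduce modulo 6.
15 mod 6 = 3
So ω_6^15 = ω_6^3 = e^(-2πi·3/6)

ω_6^15 = ω_6^3 = -1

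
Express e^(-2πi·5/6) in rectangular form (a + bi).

ω_6^5 = e^(-2πi·5/6)
= cos(-2π·5/6) + i·sin(-2π·5/6)
= cos(-10π/6) + i·sin(-10π/6)

ω_6^5 = cos(-10π/6) + i·sin(-10π/6) = 0.5000+0.8660i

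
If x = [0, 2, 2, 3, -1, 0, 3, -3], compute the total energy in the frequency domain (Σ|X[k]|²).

Parseval: Σ|x[n]|² = (1/N)Σ|X[k]|², so Σ|X[k]|² = N·Σ|x[n]|² = 8·36.0000

Σ|X[k]|² = N·Σ|x[n]|² = 8·36.0000 = 288.0000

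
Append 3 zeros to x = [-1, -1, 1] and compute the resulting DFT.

Original 3-point DFT: [-1, -1.0000+1.7321i, -1.0000-1.7321i]
Zero-padded 6-point DFT provides frequency interpolation.

DFT_6([x, 0, ...]) = [-1, -2, -1.0000+1.7321i, 1, -1.0000-1.7321i, -2]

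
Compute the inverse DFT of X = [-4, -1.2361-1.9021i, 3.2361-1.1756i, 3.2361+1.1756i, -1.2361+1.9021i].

x[n] = (1/5) Σ(k=0 to 4) X[k] · e^(2πikn/5)

Computing each x[n]:
x[0] = 0
x[1] = -1
x[2] = 0
x[3] = 0
x[4] = -3

x = [0, -1, 0, 0, -3]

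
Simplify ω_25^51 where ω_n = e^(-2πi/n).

Since ω_25^25 = 1, powers reduce modulo 25.
51 mod 25 = 1
So ω_25^51 = ω_25^1 = e^(-2πi·1/25)

ω_25^51 = ω_25^1 = 0.9686-0.2487i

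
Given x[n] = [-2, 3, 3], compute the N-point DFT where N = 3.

X[k] = Σ(n=0 to 2) x[n] · ω_3^(nk)
where ω_3 = e^(-2πi/3)

Computing each X[k]:
X[0] = 4
X[1] = -5
X[2] = -5

X = [4, -5, -5]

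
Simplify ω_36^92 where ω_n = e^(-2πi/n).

Since ω_36^36 = 1, powers reduce modulo 36.
92 mod 36 = 20
So ω_36^92 = ω_36^20 = e^(-2πi·20/36)

ω_36^92 = ω_36^20 = -0.9397+0.3420i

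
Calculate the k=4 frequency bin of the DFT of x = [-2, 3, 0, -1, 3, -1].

X[4] = Σ(n=0 to 5) x[n] · ω_6^(4n) where ω_6 = e^(-2πi/6)
= (-2)·ω_6^0 + (3)·ω_6^4 + (0)·ω_6^8 + (-1)·ω_6^12 + (3)·ω_6^16 + (-1)·ω_6^20

X[4] = -5.5000+6.0622i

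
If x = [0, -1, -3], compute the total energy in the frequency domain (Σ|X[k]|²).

Parseval: Σ|x[n]|² = (1/N)Σ|X[k]|², so Σ|X[k]|² = N·Σ|x[n]|² = 3·10.0000

Σ|X[k]|² = N·Σ|x[n]|² = 3·10.0000 = 30.0000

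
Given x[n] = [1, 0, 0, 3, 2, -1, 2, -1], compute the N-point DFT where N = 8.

X[k] = Σ(n=0 to 7) x[n] · ω_8^(nk)
where ω_8 = e^(-2πi/8)

Computing each X[k]:
X[0] = 6
X[1] = -3.1213-1.5355i
X[2] = 1+3i
X[3] = 1.1213-5.5355i
X[4] = 4
X[5] = 1.1213+5.5355i
X[6] = 1-3i
X[7] = -3.1213+1.5355i

X = [6, -3.1213-1.5355i, 1+3i, 1.1213-5.5355i, 4, 1.1213+5.5355i, 1-3i, -3.1213+1.5355i]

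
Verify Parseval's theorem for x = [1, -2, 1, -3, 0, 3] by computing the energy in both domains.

Time domain:
Σ|x[n]|² = |1|² + |-2|² + |1|² + |-3|² + |0|² + |3|² = 24.0000

Frequency domain:
(1/6)Σ|X[k]|² = (1/6)(|0|² + |4.0000+3.4641i|² + |-3.0000+5.1962i|² + |4|² + |-3.0000-5.1962i|² + |4.0000-3.4641i|²) = (1/6)·144.0000 = 24.0000

Both sides agree, confirming Parseval's theorem.

Σ|x[n]|² = (1/N)Σ|X[k]|² = 24.0000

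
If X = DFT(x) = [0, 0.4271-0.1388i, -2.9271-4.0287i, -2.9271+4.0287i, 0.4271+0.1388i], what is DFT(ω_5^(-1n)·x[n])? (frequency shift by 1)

Modulation property: DFT(ω_5^(-1n)·x[n]) = X[(k-1) mod 5], so circularly shift X by 1 positions.

X[k-1] = [0.4271+0.1388i, 0, 0.4271-0.1388i, -2.9271-4.0287i, -2.9271+4.0287i]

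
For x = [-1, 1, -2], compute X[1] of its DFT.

X[1] = Σ(n=0 to 2) x[n] · ω_3^(1n) where ω_3 = e^(-2πi/3)
= (-1)·ω_3^0 + (1)·ω_3^1 + (-2)·ω_3^2

X[1] = -0.5000-2.5981i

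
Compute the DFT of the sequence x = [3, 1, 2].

X[k] = Σ(n=0 to 2) x[n] · ω_3^(nk)
where ω_3 = e^(-2πi/3)

Computing each X[k]:
X[0] = 6
X[1] = 1.5000+0.8660i
X[2] = 1.5000-0.8660i

X = [6, 1.5000+0.8660i, 1.5000-0.8660i]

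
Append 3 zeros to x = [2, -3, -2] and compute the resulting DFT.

Original 3-point DFT: [-3, 4.5000+0.8660i, 4.5000-0.8660i]
Zero-padded 6-point DFT provides frequency interpolation.

DFT_6([x, 0, ...]) = [-3, 1.5000+4.3301i, 4.5000+0.8660i, 3, 4.5000-0.8660i, 1.5000-4.3301i]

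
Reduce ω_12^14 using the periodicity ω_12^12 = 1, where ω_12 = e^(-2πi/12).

Since ω_12^12 = 1, powers reduce modulo 12.
14 mod 12 = 2
So ω_12^14 = ω_12^2 = e^(-2πi·2/12)

ω_12^14 = ω_12^2 = 0.5000-0.8660i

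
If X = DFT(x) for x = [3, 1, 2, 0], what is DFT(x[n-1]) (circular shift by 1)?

Time shift by 1: X_shifted[k] = ω_4^(1k) · X[k]
Shifted x = [0, 3, 1, 2]

DFT(x[n-1]) = [6, -1-1i, -4, -1+1i]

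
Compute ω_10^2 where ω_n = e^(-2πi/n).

ω_10^2 = e^(-2πi·2/10)
= cos(-2π·2/10) + i·sin(-2π·2/10)
= cos(-4π/10) + i·sin(-4π/10)

ω_10^2 = cos(-4π/10) + i·sin(-4π/10) = 0.3090-0.9511i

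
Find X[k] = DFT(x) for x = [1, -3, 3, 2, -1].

X[k] = Σ(n=0 to 4) x[n] · ω_5^(nk)
where ω_5 = e^(-2πi/5)

Computing each X[k]:
X[0] = 2
X[1] = -4.2812+1.3143i
X[2] = 5.7812+2.1266i
X[3] = 5.7812-2.1266i
X[4] = -4.2812-1.3143i

X = [2, -4.2812+1.3143i, 5.7812+2.1266i, 5.7812-2.1266i, -4.2812-1.3143i]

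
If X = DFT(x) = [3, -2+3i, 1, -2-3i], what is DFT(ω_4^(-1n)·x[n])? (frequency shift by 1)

Modulation property: DFT(ω_4^(-1n)·x[n]) = X[(k-1) mod 4], so circularly shift X by 1 positions.

X[k-1] = [-2-3i, 3, -2+3i, 1]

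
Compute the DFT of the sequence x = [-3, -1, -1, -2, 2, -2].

X[k] = Σ(n=0 to 5) x[n] · ω_6^(nk)
where ω_6 = e^(-2πi/6)

Computing each X[k]:
X[0] = -7
X[1] = -3.0000+1.7321i
X[2] = -4.0000-3.4641i
X[3] = 3
X[4] = -4.0000+3.4641i
X[5] = -3.0000-1.7321i

X = [-7, -3.0000+1.7321i, -4.0000-3.4641i, 3, -4.0000+3.4641i, -3.0000-1.7321i]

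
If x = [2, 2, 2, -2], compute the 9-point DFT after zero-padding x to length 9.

Original 4-point DFT: [4, -4i, 4, 4i]
Zero-padded 9-point DFT provides frequency interpolation.

DFT_9([x, 0, ...]) = [4, 4.8794-1.5231i, 1.4679-4.3857i, -2, 2.6527+2.3336i, 2.6527-2.3336i, -2, 1.4679+4.3857i, 4.8794+1.5231i]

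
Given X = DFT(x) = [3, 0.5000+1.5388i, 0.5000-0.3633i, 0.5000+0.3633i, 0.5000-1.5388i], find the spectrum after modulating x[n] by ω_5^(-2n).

Modulation property: DFT(ω_5^(-2n)·x[n]) = X[(k-2) mod 5], so circularly shift X by 2 positions.

X[k-2] = [0.5000+0.3633i, 0.5000-1.5388i, 3, 0.5000+1.5388i, 0.5000-0.3633i]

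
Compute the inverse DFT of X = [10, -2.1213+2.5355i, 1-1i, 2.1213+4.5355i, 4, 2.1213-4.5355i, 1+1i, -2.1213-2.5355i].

x[n] = (1/8) Σ(k=0 to 7) X[k] · e^(2πikn/8)

Computing each x[n]:
x[0] = 2
x[1] = -1
x[2] = 2
x[3] = 0
x[4] = 2
x[5] = 3
x[6] = 1
x[7] = 1

x = [2, -1, 2, 0, 2, 3, 1, 1]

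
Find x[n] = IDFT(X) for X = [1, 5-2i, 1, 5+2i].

x[n] = (1/4) Σ(k=0 to 3) X[k] · e^(2πikn/4)

Computing each x[n]:
x[0] = 3
x[1] = 1
x[2] = -2
x[3] = -1

x = [3, 1, -2, -1]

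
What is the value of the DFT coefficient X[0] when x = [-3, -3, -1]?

X[0] = Σ(n=0 to 2) x[n] · ω_3^0 = Σ x[n]
= (-3) + (-3) + (-1)

X[0] = -7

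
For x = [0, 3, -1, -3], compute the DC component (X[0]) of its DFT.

X[0] = Σ(n=0 to 3) x[n] · ω_4^0 = Σ x[n]
= (0) + (3) + (-1) + (-3)

X[0] = -1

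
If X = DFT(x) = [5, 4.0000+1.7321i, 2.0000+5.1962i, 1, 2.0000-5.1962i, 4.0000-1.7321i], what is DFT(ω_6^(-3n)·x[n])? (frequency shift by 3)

Modulation property: DFT(ω_6^(-3n)·x[n]) = X[(k-3) mod 6], so circularly shift X by 3 positions.

X[k-3] = [1, 2.0000-5.1962i, 4.0000-1.7321i, 5, 4.0000+1.7321i, 2.0000+5.1962i]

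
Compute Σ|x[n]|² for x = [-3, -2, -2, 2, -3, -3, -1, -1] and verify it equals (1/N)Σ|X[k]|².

Time domain:
Σ|x[n]|² = |-3|² + |-2|² + |-2|² + |2|² + |-3|² + |-3|² + |-1|² + |-1|² = 41.0000

Frequency domain:
(1/8)Σ|X[k]|² = (1/8)(|-13|² + |-1.4142-1.8284i|² + |-3+6i|² + |1.4142-3.8284i|² + |-5|² + |1.4142+3.8284i|² + |-3-6i|² + |-1.4142+1.8284i|²) = (1/8)·328.0000 = 41.0000

Both sides agree, confirming Parseval's theorem.

Σ|x[n]|² = (1/N)Σ|X[k]|² = 41.0000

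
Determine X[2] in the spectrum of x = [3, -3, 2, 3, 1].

X[2] = Σ(n=0 to 4) x[n] · ω_5^(2n) where ω_5 = e^(-2πi/5)
= (3)·ω_5^0 + (-3)·ω_5^2 + (2)·ω_5^4 + (3)·ω_5^6 + (1)·ω_5^8

X[2] = 6.1631+1.4001i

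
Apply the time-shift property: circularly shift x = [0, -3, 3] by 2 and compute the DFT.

Time shift by 2: X_shifted[k] = ω_3^(2k) · X[k]
Shifted x = [-3, 3, 0]

DFT(x[n-2]) = [0, -4.5000-2.5981i, -4.5000+2.5981i]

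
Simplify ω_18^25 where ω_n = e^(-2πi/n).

Since ω_18^18 = 1, powers reduce modulo 18.
25 mod 18 = 7
So ω_18^25 = ω_18^7 = e^(-2πi·7/18)

ω_18^25 = ω_18^7 = -0.7660-0.6428i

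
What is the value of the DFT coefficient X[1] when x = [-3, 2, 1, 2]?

X[1] = Σ(n=0 to 3) x[n] · ω_4^(1n) where ω_4 = e^(-2πi/4)
= (-3)·ω_4^0 + (2)·ω_4^1 + (1)·ω_4^2 + (2)·ω_4^3

X[1] = -4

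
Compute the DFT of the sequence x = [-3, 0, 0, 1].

X[k] = Σ(n=0 to 3) x[n] · ω_4^(nk)
where ω_4 = e^(-2πi/4)

Computing each X[k]:
X[0] = -2
X[1] = -3+1i
X[2] = -4
X[3] = -3-1i

X = [-2, -3+1i, -4, -3-1i]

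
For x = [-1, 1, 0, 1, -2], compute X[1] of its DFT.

X[1] = Σ(n=0 to 4) x[n] · ω_5^(1n) where ω_5 = e^(-2πi/5)
= (-1)·ω_5^0 + (1)·ω_5^1 + (0)·ω_5^2 + (1)·ω_5^3 + (-2)·ω_5^4

X[1] = -2.1180-2.2654i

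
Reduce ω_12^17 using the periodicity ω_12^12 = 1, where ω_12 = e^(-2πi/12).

Since ω_12^12 = 1, powers reduce modulo 12.
17 mod 12 = 5
So ω_12^17 = ω_12^5 = e^(-2πi·5/12)

ω_12^17 = ω_12^5 = -0.8660-0.5000i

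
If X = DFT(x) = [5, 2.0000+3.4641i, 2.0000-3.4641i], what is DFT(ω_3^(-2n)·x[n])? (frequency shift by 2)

Modulation property: DFT(ω_3^(-2n)·x[n]) = X[(k-2) mod 3], so circularly shift X by 2 positions.

X[k-2] = [2.0000+3.4641i, 2.0000-3.4641i, 5]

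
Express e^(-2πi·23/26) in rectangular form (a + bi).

ω_26^23 = e^(-2πi·23/26)
= cos(-2π·23/26) + i·sin(-2π·23/26)
= cos(-46π/26) + i·sin(-46π/26)

ω_26^23 = cos(-46π/26) + i·sin(-46π/26) = 0.7485+0.6631i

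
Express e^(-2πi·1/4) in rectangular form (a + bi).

ω_4^1 = e^(-2πi·1/4)
= cos(-2π·1/4) + i·sin(-2π·1/4)
= cos(-2π/4) + i·sin(-2π/4)

ω_4^1 = cos(-2π/4) + i·sin(-2π/4) = -1i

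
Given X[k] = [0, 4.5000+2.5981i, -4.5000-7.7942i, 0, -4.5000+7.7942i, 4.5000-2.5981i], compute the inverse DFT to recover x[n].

x[n] = (1/6) Σ(k=0 to 5) X[k] · e^(2πikn/6)

Computing each x[n]:
x[0] = 0
x[1] = 3
x[2] = -3
x[3] = -3
x[4] = 3
x[5] = 0

x = [0, 3, -3, -3, 3, 0]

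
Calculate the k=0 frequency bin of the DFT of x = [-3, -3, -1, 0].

X[0] = Σ(n=0 to 3) x[n] · ω_4^0 = Σ x[n]
= (-3) + (-3) + (-1) + (0)

X[0] = -7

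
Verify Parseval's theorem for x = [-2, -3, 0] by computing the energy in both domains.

Time domain:
Σ|x[n]|² = |-2|² + |-3|² + |0|² = 13.0000

Frequency domain:
(1/3)Σ|X[k]|² = (1/3)(|-5|² + |-0.5000+2.5981i|² + |-0.5000-2.5981i|²) = (1/3)·39.0000 = 13.0000

Both sides agree, confirming Parseval's theorem.

Σ|x[n]|² = (1/N)Σ|X[k]|² = 13.0000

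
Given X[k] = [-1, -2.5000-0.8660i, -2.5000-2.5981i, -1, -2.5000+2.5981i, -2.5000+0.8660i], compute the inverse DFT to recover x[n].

x[n] = (1/6) Σ(k=0 to 5) X[k] · e^(2πikn/6)

Computing each x[n]:
x[0] = -2
x[1] = 1
x[2] = 0
x[3] = 0
x[4] = 1
x[5] = -1

x = [-2, 1, 0, 0, 1, -1]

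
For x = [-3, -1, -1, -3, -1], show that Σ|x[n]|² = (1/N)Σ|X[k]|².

Time domain:
Σ|x[n]|² = |-3|² + |-1|² + |-1|² + |-3|² + |-1|² = 21.0000

Frequency domain:
(1/5)Σ|X[k]|² = (1/5)(|-9|² + |-0.3820-1.1756i|² + |-2.6180+1.9021i|² + |-2.6180-1.9021i|² + |-0.3820+1.1756i|²) = (1/5)·105.0000 = 21.0000

Both sides agree, confirming Parseval's theorem.

Σ|x[n]|² = (1/N)Σ|X[k]|² = 21.0000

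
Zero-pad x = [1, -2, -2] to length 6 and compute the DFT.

Original 3-point DFT: [-3, 3, 3]
Zero-padded 6-point DFT provides frequency interpolation.

DFT_6([x, 0, ...]) = [-3, 1.0000+3.4641i, 3, 1, 3, 1.0000-3.4641i]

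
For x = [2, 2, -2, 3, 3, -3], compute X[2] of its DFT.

X[2] = Σ(n=0 to 5) x[n] · ω_6^(2n) where ω_6 = e^(-2πi/6)
= (2)·ω_6^0 + (2)·ω_6^2 + (-2)·ω_6^4 + (3)·ω_6^6 + (3)·ω_6^8 + (-3)·ω_6^10

X[2] = 5.0000-8.6603i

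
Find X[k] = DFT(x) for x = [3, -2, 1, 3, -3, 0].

X[k] = Σ(n=0 to 5) x[n] · ω_6^(nk)
where ω_6 = e^(-2πi/6)

Computing each X[k]:
X[0] = 2
X[1] = -1.7321i
X[2] = 8.0000+5.1962i
X[3] = 0
X[4] = 8.0000-5.1962i
X[5] = 1.7321i

X = [2, -1.7321i, 8.0000+5.1962i, 0, 8.0000-5.1962i, 1.7321i]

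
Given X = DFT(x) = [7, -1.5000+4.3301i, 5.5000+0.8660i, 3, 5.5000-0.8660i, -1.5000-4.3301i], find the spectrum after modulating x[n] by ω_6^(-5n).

Modulation property: DFT(ω_6^(-5n)·x[n]) = X[(k-5) mod 6], so circularly shift X by 5 positions.

X[k-5] = [-1.5000+4.3301i, 5.5000+0.8660i, 3, 5.5000-0.8660i, -1.5000-4.3301i, 7]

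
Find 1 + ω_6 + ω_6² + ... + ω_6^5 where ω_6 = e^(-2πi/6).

Sum of all nth roots of unity equals 0 for n > 1 (geometric series with r ≠ 1).

0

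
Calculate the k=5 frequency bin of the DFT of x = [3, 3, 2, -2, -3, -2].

X[5] = Σ(n=0 to 5) x[n] · ω_6^(5n) where ω_6 = e^(-2πi/6)
= (3)·ω_6^0 + (3)·ω_6^5 + (2)·ω_6^10 + (-2)·ω_6^15 + (-3)·ω_6^20 + (-2)·ω_6^25

X[5] = 6.0000+8.6603i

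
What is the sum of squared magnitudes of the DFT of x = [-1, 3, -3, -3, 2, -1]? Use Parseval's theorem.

Parseval: Σ|x[n]|² = (1/N)Σ|X[k]|², so Σ|X[k]|² = N·Σ|x[n]|² = 6·33.0000

Σ|X[k]|² = N·Σ|x[n]|² = 6·33.0000 = 198.0000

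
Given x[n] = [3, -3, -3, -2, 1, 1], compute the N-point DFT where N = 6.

X[k] = Σ(n=0 to 5) x[n] · ω_6^(nk)
where ω_6 = e^(-2πi/6)

Computing each X[k]:
X[0] = -3
X[1] = 5.0000+6.9282i
X[2] = 3
X[3] = 5
X[4] = 3
X[5] = 5.0000-6.9282i

X = [-3, 5.0000+6.9282i, 3, 5, 3, 5.0000-6.9282i]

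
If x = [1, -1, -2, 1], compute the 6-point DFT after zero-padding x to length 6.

Original 4-point DFT: [-1, 3+2i, -1, 3-2i]
Zero-padded 6-point DFT provides frequency interpolation.

DFT_6([x, 0, ...]) = [-1, 0.5000+2.5981i, 3.5000-0.8660i, -1, 3.5000+0.8660i, 0.5000-2.5981i]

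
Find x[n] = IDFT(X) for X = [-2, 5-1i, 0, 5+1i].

x[n] = (1/4) Σ(k=0 to 3) X[k] · e^(2πikn/4)

Computing each x[n]:
x[0] = 2
x[1] = 0
x[2] = -3
x[3] = -1

x = [2, 0, -3, -1]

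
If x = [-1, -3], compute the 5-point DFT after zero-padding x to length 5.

Original 2-point DFT: [-4, 2]
Zero-padded 5-point DFT provides frequency interpolation.

DFT_5([x, 0, ...]) = [-4, -1.9271+2.8532i, 1.4271+1.7634i, 1.4271-1.7634i, -1.9271-2.8532i]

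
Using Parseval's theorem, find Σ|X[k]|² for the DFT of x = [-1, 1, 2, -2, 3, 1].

Parseval: Σ|x[n]|² = (1/N)Σ|X[k]|², so Σ|X[k]|² = N·Σ|x[n]|² = 6·20.0000

Σ|X[k]|² = N·Σ|x[n]|² = 6·20.0000 = 120.0000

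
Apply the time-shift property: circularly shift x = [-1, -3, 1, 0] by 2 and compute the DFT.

Time shift by 2: X_shifted[k] = ω_4^(2k) · X[k]
Shifted x = [1, 0, -1, -3]

DFT(x[n-2]) = [-3, 2-3i, 3, 2+3i]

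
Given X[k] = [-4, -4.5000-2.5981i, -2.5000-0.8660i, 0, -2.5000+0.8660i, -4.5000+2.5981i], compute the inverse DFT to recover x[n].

x[n] = (1/6) Σ(k=0 to 5) X[k] · e^(2πikn/6)

Computing each x[n]:
x[0] = -3
x[1] = 0
x[2] = 1
x[3] = 0
x[4] = 0
x[5] = -2

x = [-3, 0, 1, 0, 0, -2]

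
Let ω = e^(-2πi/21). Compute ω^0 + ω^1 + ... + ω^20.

Sum of all nth roots of unity equals 0 for n > 1 (geometric series with r ≠ 1).

0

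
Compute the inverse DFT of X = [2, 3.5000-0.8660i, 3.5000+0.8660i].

x[n] = (1/3) Σ(k=0 to 2) X[k] · e^(2πikn/3)

Computing each x[n]:
x[0] = 3
x[1] = 0
x[2] = -1

x = [3, 0, -1]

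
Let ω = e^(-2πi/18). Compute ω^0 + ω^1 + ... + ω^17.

Sum of all nth roots of unity equals 0 for n > 1 (geometric series with r ≠ 1).

0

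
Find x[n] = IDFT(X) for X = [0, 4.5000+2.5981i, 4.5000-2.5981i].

x[n] = (1/3) Σ(k=0 to 2) X[k] · e^(2πikn/3)

Computing each x[n]:
x[0] = 3
x[1] = -3
x[2] = 0

x = [3, -3, 0]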